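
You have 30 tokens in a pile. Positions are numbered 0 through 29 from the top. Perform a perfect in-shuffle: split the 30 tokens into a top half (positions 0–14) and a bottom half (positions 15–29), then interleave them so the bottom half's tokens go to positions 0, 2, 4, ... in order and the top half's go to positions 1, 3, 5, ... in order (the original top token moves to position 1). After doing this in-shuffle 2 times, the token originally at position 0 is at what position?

Track the token's position through each in-shuffle:
0 → 1 → 3

3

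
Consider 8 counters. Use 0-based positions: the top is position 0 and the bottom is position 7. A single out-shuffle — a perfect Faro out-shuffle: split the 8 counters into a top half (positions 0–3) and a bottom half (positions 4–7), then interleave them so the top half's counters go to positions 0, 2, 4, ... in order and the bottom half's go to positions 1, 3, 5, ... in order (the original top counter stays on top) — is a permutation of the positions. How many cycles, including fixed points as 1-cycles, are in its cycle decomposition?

Trace each unvisited position around until it returns:
(0) (1 2 4) (3 6 5) (7)
4 cycles in total.

4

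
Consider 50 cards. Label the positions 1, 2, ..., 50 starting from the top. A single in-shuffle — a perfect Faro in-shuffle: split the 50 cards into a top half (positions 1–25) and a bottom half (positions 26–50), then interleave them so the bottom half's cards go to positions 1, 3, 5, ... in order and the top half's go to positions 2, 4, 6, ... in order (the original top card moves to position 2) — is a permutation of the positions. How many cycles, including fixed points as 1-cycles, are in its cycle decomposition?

Trace each unvisited position around until it returns:
(1 2 4 8 16 32 13 26) (3 6 12 24 48 45 39 27) (5 10 20 40 29 7 14 28) (9 18 36 21 42 33 15 30) (11 22 44 37 23 46 41 31) (17 34) (19 38 25 50 49 47 43 35)
7 cycles in total.

7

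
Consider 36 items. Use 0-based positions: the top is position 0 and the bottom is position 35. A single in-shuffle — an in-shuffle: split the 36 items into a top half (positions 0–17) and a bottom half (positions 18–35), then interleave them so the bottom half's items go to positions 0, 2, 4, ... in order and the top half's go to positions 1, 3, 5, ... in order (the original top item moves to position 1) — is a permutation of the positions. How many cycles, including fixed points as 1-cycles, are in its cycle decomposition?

Trace each unvisited position around until it returns:
(0 1 3 7 15 31 ... len 36)
1 cycle in total.

1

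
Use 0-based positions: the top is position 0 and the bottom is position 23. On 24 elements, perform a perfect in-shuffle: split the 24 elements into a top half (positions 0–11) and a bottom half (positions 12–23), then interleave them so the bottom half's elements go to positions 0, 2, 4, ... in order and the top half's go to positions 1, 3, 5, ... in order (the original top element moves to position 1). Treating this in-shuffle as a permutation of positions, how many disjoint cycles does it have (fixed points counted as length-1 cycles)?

2

Trace each unvisited position around until it returns:
(0 1 3 7 15 6 ... len 20) (4 9 19 14)
2 cycles in total.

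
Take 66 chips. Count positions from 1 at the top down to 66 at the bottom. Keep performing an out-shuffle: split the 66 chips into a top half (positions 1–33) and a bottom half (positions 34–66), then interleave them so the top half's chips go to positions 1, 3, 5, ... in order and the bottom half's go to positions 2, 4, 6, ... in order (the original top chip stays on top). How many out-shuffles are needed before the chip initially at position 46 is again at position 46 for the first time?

Follow position 46 under repeated out-shuffles:
46 → 26 → 51 → 36 → 6 → 11 → 21 → 41 → 16 → 31 → 61 → 56 → 46
It first returns after 12 out-shuffles.

12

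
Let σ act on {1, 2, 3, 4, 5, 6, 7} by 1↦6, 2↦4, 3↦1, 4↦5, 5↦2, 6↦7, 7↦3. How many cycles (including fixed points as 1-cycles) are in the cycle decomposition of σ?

Cycle decomposition: (1 6 7 3) (2 4 5).
2 cycles.

2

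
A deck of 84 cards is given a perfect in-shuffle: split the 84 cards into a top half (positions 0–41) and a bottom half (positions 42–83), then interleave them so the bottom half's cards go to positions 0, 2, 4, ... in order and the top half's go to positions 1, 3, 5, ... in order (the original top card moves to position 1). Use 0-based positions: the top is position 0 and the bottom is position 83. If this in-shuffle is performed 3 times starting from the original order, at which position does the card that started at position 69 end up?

49

Track the card's position through each in-shuffle:
69 → 54 → 24 → 49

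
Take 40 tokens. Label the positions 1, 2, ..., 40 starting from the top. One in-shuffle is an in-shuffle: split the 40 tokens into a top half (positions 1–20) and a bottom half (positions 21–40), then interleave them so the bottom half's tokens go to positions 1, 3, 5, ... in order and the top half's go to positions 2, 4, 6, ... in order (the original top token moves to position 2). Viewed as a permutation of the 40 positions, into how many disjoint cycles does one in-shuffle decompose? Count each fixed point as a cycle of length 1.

Trace each unvisited position around until it returns:
(1 2 4 8 16 32 ... len 20) (3 6 12 24 7 14 ... len 20)
2 cycles in total.

2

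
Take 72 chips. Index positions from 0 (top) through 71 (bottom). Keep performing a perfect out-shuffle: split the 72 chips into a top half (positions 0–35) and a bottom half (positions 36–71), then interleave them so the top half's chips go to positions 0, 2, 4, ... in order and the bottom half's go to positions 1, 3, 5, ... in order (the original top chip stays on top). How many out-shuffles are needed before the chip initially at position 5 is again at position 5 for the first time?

Follow position 5 under repeated out-shuffles:
5 → 10 → 20 → 40 → 9 → 18 → 36 → 1 → ... → 5 (length 35)
It first returns after 35 out-shuffles.

35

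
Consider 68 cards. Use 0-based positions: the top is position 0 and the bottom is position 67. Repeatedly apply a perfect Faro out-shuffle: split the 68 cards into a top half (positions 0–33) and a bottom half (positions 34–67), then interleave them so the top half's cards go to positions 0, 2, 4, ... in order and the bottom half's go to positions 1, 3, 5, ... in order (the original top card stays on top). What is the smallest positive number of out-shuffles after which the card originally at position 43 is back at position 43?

Follow position 43 under repeated out-shuffles:
43 → 19 → 38 → 9 → 18 → 36 → 5 → 10 → ... → 43 (length 66)
It first returns after 66 out-shuffles.

66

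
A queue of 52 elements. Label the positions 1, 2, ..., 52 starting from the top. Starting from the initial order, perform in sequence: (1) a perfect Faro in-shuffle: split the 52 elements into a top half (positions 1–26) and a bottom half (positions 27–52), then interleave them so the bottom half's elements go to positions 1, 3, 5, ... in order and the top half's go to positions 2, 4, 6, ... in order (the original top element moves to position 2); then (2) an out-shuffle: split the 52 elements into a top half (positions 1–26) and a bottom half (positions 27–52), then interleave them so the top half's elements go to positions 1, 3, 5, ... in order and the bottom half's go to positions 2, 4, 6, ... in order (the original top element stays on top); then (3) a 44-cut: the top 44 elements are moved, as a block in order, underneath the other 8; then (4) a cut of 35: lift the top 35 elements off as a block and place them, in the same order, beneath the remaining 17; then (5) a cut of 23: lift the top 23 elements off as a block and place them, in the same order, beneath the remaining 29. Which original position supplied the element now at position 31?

34

Undo the operations in reverse order, starting from position 31:
  undo op 5 (cut 23): 31 ← 2
  undo op 4 (cut 35): 2 ← 37
  undo op 3 (cut 44): 37 ← 29
  undo op 2 (out-shuffle, from top half): 29 ← 15
  undo op 1 (in-shuffle, from bottom half): 15 ← 34
So the element at position 31 came from original position 34.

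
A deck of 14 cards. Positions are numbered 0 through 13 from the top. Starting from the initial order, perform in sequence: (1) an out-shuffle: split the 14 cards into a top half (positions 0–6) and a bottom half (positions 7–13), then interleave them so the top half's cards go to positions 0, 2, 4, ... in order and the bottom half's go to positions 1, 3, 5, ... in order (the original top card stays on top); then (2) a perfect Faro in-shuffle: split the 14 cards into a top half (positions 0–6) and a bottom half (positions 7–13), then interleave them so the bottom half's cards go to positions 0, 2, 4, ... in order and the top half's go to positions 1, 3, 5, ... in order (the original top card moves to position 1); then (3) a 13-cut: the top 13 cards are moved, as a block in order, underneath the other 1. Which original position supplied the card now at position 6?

1

Undo the operations in reverse order, starting from position 6:
  undo op 3 (cut 13): 6 ← 5
  undo op 2 (in-shuffle, from top half): 5 ← 2
  undo op 1 (out-shuffle, from top half): 2 ← 1
So the card at position 6 came from original position 1.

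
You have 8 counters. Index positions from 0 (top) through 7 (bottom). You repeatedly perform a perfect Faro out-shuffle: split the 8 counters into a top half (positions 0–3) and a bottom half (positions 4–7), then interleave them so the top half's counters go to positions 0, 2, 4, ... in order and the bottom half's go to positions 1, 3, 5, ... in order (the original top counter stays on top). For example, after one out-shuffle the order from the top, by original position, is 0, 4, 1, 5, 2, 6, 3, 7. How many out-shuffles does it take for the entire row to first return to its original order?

3

The out-shuffle permutes the 8 positions with cycle lengths [1, 1, 3, 3].
Every counter is home exactly when every cycle has completed a whole number of laps, i.e. after lcm(1, 3) = 3 out-shuffles.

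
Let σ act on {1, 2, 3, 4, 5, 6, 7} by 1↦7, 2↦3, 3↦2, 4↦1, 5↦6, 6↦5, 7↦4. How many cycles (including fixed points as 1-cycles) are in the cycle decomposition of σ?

Cycle decomposition: (1 7 4) (2 3) (5 6).
3 cycles.

3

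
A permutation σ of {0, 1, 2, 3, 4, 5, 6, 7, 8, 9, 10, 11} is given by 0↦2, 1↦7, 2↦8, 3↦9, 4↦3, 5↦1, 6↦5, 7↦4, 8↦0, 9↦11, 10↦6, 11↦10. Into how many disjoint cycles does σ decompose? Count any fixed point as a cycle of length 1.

2

Cycle decomposition: (0 2 8) (1 7 4 3 9 11 10 6 5).
2 cycles.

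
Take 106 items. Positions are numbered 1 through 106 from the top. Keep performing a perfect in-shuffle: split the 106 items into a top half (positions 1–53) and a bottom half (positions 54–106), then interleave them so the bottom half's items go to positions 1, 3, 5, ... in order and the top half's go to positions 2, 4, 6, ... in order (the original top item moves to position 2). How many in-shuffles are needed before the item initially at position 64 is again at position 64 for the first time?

Follow position 64 under repeated in-shuffles:
64 → 21 → 42 → 84 → 61 → 15 → 30 → 60 → ... → 64 (length 106)
It first returns after 106 in-shuffles.

106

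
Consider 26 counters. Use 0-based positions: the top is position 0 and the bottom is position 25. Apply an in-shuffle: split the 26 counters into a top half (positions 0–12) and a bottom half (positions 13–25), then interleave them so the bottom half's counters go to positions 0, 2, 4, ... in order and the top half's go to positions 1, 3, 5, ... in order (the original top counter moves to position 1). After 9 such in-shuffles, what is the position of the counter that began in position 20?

5

Track the counter's position through each in-shuffle:
20 → 14 → 2 → 5 → 11 → 23 → 20 → 14 → 2 → 5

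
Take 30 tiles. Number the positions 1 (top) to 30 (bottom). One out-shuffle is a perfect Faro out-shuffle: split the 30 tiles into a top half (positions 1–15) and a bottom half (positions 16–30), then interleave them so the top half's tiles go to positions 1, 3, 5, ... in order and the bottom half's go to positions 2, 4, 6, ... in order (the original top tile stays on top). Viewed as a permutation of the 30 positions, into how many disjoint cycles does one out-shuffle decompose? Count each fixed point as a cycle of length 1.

Trace each unvisited position around until it returns:
(1) (2 3 5 9 17 4 ... len 28) (30)
3 cycles in total.

3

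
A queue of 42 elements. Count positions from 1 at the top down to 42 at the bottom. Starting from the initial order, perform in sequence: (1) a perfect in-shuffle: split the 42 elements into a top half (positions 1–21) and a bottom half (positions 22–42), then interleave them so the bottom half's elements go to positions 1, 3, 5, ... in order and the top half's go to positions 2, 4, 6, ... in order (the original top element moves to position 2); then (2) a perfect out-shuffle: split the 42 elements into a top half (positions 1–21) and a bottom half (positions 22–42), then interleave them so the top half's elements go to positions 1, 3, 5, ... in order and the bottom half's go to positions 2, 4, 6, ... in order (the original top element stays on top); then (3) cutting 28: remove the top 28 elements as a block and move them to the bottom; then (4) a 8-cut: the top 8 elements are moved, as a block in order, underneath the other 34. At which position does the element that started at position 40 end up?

Track the element from position 40 forward through each operation:
  after op 1 (in-shuffle): 40 → 37
  after op 2 (out-shuffle): 37 → 32
  after op 3 (cut 28): 32 → 4
  after op 4 (cut 8): 4 → 38

38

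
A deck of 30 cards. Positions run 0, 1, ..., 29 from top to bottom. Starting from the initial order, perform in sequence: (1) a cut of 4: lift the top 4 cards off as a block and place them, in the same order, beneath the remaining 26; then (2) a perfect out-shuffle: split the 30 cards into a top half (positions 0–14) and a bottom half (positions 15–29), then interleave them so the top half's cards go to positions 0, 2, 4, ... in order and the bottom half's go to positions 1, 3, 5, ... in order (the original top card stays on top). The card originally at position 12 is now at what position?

16

Track the card from position 12 forward through each operation:
  after op 1 (cut 4): 12 → 8
  after op 2 (out-shuffle): 8 → 16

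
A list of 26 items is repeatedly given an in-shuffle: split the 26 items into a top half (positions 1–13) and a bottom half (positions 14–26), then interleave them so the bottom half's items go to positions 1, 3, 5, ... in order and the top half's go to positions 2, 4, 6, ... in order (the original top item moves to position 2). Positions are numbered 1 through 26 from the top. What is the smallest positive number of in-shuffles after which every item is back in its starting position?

18

The in-shuffle permutes the 26 positions with cycle lengths [2, 6, 18].
Every item is home exactly when every cycle has completed a whole number of laps, i.e. after lcm(2, 6, 18) = 18 in-shuffles.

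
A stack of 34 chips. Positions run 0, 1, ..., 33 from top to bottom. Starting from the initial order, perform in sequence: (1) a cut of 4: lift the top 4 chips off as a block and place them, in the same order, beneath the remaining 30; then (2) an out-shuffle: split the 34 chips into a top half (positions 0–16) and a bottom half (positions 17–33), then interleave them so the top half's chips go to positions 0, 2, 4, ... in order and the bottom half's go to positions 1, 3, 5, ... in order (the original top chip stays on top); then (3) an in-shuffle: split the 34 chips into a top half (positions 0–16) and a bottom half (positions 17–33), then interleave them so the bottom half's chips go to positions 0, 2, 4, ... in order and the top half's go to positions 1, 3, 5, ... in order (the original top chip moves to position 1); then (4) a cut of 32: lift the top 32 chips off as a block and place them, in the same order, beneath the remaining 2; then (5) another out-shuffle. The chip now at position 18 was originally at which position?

22

Undo the operations in reverse order, starting from position 18:
  undo op 5 (out-shuffle, from top half): 18 ← 9
  undo op 4 (cut 32): 9 ← 7
  undo op 3 (in-shuffle, from top half): 7 ← 3
  undo op 2 (out-shuffle, from bottom half): 3 ← 18
  undo op 1 (cut 4): 18 ← 22
So the chip at position 18 came from original position 22.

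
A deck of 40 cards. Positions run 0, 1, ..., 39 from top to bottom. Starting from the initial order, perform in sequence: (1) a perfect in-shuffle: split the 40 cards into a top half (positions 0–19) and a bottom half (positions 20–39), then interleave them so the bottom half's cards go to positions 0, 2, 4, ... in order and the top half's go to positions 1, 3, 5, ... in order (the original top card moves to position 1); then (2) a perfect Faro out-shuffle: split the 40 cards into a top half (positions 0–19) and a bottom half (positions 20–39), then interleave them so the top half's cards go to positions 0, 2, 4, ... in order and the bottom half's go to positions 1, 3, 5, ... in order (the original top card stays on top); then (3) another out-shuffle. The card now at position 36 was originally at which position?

Undo the operations in reverse order, starting from position 36:
  undo op 3 (out-shuffle, from top half): 36 ← 18
  undo op 2 (out-shuffle, from top half): 18 ← 9
  undo op 1 (in-shuffle, from top half): 9 ← 4
So the card at position 36 came from original position 4.

4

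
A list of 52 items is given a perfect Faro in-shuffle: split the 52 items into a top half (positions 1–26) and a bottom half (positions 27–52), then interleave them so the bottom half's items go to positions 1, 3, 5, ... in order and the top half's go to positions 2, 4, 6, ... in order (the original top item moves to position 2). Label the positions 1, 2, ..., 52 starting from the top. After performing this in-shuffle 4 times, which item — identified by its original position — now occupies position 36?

Work backwards from position 36, undoing one in-shuffle at a time:
36 ← 18 ← 9 ← 31 ← 42
So the item now at position 36 started at position 42.

42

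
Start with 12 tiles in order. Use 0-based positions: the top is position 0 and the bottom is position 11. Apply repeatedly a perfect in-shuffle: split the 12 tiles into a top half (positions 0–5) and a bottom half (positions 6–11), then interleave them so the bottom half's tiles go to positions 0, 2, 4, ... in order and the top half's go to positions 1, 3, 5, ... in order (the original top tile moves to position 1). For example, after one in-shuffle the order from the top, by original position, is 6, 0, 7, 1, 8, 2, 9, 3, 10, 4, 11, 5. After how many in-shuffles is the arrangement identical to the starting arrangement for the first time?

12

The in-shuffle permutes the 12 positions with cycle lengths [12].
Every tile is home exactly when every cycle has completed a whole number of laps, i.e. after lcm(12) = 12 in-shuffles.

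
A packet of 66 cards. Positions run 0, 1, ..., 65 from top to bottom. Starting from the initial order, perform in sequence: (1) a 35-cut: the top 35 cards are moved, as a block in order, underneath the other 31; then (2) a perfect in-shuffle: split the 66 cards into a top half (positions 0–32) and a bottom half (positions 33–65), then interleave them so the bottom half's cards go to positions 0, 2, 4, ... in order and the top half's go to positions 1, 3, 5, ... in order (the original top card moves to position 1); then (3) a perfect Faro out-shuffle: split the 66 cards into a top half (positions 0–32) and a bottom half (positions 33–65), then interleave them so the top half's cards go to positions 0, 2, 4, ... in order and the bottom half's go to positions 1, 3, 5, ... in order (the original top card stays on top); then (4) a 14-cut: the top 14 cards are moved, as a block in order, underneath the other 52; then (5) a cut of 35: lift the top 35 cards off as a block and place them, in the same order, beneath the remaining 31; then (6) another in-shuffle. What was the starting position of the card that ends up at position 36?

43

Undo the operations in reverse order, starting from position 36:
  undo op 6 (in-shuffle, from bottom half): 36 ← 51
  undo op 5 (cut 35): 51 ← 20
  undo op 4 (cut 14): 20 ← 34
  undo op 3 (out-shuffle, from top half): 34 ← 17
  undo op 2 (in-shuffle, from top half): 17 ← 8
  undo op 1 (cut 35): 8 ← 43
So the card at position 36 came from original position 43.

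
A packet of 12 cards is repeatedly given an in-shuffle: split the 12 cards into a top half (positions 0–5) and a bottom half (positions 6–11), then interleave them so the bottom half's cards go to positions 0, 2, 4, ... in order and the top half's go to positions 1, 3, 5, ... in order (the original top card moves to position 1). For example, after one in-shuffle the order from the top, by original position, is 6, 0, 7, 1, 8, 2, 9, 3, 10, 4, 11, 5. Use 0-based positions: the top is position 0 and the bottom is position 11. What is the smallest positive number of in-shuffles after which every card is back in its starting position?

12

The in-shuffle permutes the 12 positions with cycle lengths [12].
Every card is home exactly when every cycle has completed a whole number of laps, i.e. after lcm(12) = 12 in-shuffles.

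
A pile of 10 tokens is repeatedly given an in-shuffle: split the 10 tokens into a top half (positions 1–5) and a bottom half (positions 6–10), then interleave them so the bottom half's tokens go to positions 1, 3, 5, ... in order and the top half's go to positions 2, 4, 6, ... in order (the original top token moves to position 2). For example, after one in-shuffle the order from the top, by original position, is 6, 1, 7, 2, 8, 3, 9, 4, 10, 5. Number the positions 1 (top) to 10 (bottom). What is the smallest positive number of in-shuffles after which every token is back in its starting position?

10

The in-shuffle permutes the 10 positions with cycle lengths [10].
Every token is home exactly when every cycle has completed a whole number of laps, i.e. after lcm(10) = 10 in-shuffles.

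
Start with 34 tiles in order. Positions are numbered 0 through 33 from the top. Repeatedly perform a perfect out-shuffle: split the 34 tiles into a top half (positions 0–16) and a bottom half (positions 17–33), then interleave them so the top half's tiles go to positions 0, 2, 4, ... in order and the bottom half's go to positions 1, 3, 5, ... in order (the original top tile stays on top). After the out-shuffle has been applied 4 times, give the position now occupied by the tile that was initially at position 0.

Position 0 is a fixed point of every out-shuffle, so the tile never moves.

0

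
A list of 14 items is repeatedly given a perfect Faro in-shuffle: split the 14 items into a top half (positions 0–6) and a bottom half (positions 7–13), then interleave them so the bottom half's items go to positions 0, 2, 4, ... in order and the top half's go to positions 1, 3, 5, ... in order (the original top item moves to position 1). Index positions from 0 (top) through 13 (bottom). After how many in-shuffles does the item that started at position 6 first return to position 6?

4

Follow position 6 under repeated in-shuffles:
6 → 13 → 12 → 10 → 6
It first returns after 4 in-shuffles.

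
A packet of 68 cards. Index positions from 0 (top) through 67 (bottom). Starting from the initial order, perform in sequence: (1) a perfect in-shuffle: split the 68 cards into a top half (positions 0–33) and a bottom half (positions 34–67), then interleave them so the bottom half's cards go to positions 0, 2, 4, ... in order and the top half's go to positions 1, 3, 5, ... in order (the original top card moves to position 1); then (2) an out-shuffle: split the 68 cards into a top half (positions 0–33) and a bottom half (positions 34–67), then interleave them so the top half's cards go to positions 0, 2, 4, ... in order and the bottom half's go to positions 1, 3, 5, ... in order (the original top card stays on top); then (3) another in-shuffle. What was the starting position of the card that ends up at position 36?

47

Undo the operations in reverse order, starting from position 36:
  undo op 3 (in-shuffle, from bottom half): 36 ← 52
  undo op 2 (out-shuffle, from top half): 52 ← 26
  undo op 1 (in-shuffle, from bottom half): 26 ← 47
So the card at position 36 came from original position 47.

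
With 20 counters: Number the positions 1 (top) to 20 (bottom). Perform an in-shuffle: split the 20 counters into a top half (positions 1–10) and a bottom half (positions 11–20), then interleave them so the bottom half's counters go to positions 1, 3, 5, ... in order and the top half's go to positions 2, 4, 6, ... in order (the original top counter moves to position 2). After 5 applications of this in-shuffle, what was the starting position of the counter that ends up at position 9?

18

Work backwards from position 9, undoing one in-shuffle at a time:
9 ← 15 ← 18 ← 9 ← 15 ← 18
So the counter now at position 9 started at position 18.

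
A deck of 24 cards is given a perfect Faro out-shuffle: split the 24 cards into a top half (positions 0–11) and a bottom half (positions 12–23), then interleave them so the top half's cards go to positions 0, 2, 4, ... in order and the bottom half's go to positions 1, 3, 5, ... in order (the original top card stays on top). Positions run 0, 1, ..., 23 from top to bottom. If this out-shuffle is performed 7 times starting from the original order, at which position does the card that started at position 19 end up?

17

Track the card's position through each out-shuffle:
19 → 15 → 7 → 14 → 5 → 10 → 20 → 17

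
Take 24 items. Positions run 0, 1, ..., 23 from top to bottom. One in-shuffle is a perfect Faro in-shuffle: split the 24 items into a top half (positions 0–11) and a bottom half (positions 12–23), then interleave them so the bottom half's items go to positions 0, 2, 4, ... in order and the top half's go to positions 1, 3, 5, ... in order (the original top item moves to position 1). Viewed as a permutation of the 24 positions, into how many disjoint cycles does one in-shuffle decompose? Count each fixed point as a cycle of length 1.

Trace each unvisited position around until it returns:
(0 1 3 7 15 6 ... len 20) (4 9 19 14)
2 cycles in total.

2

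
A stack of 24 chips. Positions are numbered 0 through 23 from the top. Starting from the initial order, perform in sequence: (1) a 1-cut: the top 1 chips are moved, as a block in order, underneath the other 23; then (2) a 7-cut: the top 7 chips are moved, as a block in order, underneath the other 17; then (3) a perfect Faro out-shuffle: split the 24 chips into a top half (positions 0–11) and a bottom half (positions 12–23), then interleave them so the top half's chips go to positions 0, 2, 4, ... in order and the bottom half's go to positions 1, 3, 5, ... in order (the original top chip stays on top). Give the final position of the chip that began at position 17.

Track the chip from position 17 forward through each operation:
  after op 1 (cut 1): 17 → 16
  after op 2 (cut 7): 16 → 9
  after op 3 (out-shuffle): 9 → 18

18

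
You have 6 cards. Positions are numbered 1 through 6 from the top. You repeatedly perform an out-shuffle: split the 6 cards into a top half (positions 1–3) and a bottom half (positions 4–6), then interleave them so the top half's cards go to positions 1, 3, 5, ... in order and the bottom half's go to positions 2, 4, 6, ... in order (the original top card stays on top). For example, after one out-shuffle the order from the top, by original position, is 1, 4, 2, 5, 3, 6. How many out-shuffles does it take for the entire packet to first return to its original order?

4

The out-shuffle permutes the 6 positions with cycle lengths [1, 1, 4].
Every card is home exactly when every cycle has completed a whole number of laps, i.e. after lcm(1, 4) = 4 out-shuffles.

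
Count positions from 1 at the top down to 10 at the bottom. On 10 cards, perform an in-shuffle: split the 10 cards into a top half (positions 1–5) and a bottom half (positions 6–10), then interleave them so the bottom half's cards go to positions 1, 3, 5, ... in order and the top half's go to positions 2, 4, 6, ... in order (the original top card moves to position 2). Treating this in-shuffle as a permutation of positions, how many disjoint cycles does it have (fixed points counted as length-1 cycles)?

Trace each unvisited position around until it returns:
(1 2 4 8 5 10 9 7 3 6)
1 cycle in total.

1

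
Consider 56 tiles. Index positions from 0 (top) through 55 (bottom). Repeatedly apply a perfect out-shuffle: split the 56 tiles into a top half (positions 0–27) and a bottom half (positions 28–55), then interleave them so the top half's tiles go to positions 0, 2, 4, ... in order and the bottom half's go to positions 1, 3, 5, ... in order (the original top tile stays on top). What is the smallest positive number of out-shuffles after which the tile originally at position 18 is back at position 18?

Follow position 18 under repeated out-shuffles:
18 → 36 → 17 → 34 → 13 → 26 → 52 → 49 → 43 → 31 → 7 → 14 → 28 → 1 → 2 → 4 → 8 → 16 → 32 → 9 → 18
It first returns after 20 out-shuffles.

20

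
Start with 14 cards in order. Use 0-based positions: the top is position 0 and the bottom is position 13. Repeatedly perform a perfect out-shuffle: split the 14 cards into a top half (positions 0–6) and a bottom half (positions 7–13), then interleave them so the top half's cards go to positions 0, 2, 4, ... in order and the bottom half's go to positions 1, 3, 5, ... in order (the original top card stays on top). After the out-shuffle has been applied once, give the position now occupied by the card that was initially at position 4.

Track the card's position through each out-shuffle:
4 → 8

8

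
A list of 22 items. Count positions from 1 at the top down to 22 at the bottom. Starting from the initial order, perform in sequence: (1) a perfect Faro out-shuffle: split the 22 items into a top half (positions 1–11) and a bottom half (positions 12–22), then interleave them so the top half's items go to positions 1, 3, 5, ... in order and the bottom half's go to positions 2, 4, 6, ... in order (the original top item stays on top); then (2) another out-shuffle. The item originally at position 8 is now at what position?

Track the item from position 8 forward through each operation:
  after op 1 (out-shuffle): 8 → 15
  after op 2 (out-shuffle): 15 → 8

8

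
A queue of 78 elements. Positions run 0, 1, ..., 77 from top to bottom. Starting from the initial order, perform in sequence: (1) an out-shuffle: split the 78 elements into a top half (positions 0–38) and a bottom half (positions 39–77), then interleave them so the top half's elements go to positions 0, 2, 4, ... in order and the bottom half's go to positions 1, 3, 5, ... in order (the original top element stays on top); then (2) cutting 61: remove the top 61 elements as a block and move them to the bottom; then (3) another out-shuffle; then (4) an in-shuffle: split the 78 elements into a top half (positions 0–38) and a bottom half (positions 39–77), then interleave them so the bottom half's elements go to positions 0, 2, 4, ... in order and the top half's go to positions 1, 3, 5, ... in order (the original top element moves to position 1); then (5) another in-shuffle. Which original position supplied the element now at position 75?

Undo the operations in reverse order, starting from position 75:
  undo op 5 (in-shuffle, from top half): 75 ← 37
  undo op 4 (in-shuffle, from top half): 37 ← 18
  undo op 3 (out-shuffle, from top half): 18 ← 9
  undo op 2 (cut 61): 9 ← 70
  undo op 1 (out-shuffle, from top half): 70 ← 35
So the element at position 75 came from original position 35.

35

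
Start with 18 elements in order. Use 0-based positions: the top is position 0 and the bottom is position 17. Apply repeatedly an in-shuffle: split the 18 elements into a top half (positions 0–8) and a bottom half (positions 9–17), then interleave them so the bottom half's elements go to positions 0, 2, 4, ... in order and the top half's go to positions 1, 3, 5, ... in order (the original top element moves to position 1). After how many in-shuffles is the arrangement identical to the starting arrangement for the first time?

18

The in-shuffle permutes the 18 positions with cycle lengths [18].
Every element is home exactly when every cycle has completed a whole number of laps, i.e. after lcm(18) = 18 in-shuffles.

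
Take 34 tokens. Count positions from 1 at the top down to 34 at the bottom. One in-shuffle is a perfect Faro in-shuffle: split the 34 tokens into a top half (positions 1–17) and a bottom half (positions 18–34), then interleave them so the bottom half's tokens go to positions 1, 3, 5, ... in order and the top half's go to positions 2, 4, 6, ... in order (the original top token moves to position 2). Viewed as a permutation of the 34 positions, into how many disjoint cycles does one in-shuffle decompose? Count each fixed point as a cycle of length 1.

Trace each unvisited position around until it returns:
(1 2 4 8 16 32 ... len 12) (3 6 12 24 13 26 ... len 12) (5 10 20) (7 14 28 21) (15 30 25)
5 cycles in total.

5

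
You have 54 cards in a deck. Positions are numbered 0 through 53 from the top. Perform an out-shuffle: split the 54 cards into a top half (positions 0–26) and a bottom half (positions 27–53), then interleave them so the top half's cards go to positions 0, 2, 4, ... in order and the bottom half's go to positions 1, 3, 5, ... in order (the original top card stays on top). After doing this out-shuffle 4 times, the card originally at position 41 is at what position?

20

Track the card's position through each out-shuffle:
41 → 29 → 5 → 10 → 20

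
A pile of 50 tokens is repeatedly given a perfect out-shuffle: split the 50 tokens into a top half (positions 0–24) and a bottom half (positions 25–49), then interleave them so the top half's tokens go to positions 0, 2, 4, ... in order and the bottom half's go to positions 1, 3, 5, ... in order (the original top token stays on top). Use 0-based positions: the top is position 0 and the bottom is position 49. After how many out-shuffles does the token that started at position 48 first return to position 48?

21

Follow position 48 under repeated out-shuffles:
48 → 47 → 45 → 41 → 33 → 17 → 34 → 19 → ... → 48 (length 21)
It first returns after 21 out-shuffles.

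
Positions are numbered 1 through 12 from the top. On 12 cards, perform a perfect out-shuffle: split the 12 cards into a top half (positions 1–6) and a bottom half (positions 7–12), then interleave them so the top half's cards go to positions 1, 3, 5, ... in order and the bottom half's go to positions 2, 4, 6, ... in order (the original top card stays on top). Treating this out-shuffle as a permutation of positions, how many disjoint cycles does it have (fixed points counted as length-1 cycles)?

Trace each unvisited position around until it returns:
(1) (2 3 5 9 6 11 10 8 4 7) (12)
3 cycles in total.

3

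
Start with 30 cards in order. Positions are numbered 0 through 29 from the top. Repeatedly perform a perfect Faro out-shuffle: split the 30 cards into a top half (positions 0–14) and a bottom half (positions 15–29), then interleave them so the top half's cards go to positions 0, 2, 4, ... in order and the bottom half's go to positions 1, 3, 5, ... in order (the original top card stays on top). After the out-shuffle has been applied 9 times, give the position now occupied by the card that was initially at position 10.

16

Track the card's position through each out-shuffle:
10 → 20 → 11 → 22 → 15 → 1 → 2 → 4 → 8 → 16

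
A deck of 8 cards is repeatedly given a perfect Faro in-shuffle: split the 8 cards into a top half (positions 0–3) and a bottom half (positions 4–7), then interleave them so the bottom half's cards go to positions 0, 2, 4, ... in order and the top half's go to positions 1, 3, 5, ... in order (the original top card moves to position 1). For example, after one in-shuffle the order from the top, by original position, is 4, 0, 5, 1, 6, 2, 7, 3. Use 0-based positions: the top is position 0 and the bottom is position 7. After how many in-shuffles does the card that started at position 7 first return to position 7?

Follow position 7 under repeated in-shuffles:
7 → 6 → 4 → 0 → 1 → 3 → 7
It first returns after 6 in-shuffles.

6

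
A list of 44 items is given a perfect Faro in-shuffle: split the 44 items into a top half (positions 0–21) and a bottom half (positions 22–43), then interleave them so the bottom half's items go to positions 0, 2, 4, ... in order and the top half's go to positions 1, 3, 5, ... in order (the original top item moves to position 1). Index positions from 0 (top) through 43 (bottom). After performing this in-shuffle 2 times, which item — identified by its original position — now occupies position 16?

Work backwards from position 16, undoing one in-shuffle at a time:
16 ← 30 ← 37
So the item now at position 16 started at position 37.

37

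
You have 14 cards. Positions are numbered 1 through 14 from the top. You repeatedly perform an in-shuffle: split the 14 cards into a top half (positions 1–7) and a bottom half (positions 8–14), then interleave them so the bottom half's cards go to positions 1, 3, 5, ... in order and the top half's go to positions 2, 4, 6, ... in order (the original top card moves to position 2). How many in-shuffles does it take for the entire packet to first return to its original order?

4

The in-shuffle permutes the 14 positions with cycle lengths [2, 4, 4, 4].
Every card is home exactly when every cycle has completed a whole number of laps, i.e. after lcm(2, 4) = 4 in-shuffles.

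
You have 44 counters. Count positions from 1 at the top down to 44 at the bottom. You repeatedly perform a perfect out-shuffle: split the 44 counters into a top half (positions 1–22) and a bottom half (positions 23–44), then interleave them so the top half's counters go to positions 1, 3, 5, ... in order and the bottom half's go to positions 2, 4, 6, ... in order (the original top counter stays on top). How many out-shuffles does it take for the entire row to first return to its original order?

The out-shuffle permutes the 44 positions with cycle lengths [1, 1, 14, 14, 14].
Every counter is home exactly when every cycle has completed a whole number of laps, i.e. after lcm(1, 14) = 14 out-shuffles.

14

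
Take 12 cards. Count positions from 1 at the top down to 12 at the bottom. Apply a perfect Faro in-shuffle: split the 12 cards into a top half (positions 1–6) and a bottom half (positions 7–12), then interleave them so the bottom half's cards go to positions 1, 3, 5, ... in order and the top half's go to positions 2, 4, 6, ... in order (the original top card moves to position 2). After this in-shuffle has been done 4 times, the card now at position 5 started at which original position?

6

Work backwards from position 5, undoing one in-shuffle at a time:
5 ← 9 ← 11 ← 12 ← 6
So the card now at position 5 started at position 6.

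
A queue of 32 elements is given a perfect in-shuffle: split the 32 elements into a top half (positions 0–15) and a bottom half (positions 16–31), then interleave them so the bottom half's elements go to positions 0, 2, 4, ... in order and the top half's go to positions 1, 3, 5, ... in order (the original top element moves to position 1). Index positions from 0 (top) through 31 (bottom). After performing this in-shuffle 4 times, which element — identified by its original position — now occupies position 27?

Work backwards from position 27, undoing one in-shuffle at a time:
27 ← 13 ← 6 ← 19 ← 9
So the element now at position 27 started at position 9.

9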